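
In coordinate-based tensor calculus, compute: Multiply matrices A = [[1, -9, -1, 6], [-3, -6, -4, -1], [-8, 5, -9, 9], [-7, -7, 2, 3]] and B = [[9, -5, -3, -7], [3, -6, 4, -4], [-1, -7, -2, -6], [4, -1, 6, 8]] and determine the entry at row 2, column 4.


(AB)_{ij} = sum_k A_{ik} B_{kj}.
For i=2, j=4:
A_{21} * B_{14} = -3 * -7 = 21
A_{22} * B_{24} = -6 * -4 = 24
A_{23} * B_{34} = -4 * -6 = 24
A_{24} * B_{44} = -1 * 8 = -8
Sum = 21 + 24 + 24 + -8 = 61

61


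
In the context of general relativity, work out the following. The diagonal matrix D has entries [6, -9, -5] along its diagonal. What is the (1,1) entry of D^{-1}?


For a diagonal matrix, the inverse has entries (D^{-1})_{ii} = 1/d_{ii}.
The diagonal entries are: d_{11} = 6, d_{22} = -9, d_{33} = -5
We need (D^{-1})_{11} = 1/d_{11} = 1/6 = 1/6

1/6


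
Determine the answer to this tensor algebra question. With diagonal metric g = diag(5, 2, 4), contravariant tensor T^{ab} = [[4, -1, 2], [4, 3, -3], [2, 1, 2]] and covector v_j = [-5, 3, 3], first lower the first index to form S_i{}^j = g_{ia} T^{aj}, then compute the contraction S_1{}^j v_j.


Step 1: lower the first index. For a diagonal metric, g_{ia} T^{aj} = g_{ii} T^{ij} (no sum on i).
g_{11} = 5
S_1{}^1 = 5 * T^{11} = 5 * 4 = 20
S_1{}^2 = 5 * T^{12} = 5 * -1 = -5
S_1{}^3 = 5 * T^{13} = 5 * 2 = 10
Step 2: contract S_1{}^j with v_j.
S_1{}^1 * v_1 = 20 * -5 = -100
S_1{}^2 * v_2 = -5 * 3 = -15
S_1{}^3 * v_3 = 10 * 3 = 30
Result = -100 + -15 + 30 = -85

-85


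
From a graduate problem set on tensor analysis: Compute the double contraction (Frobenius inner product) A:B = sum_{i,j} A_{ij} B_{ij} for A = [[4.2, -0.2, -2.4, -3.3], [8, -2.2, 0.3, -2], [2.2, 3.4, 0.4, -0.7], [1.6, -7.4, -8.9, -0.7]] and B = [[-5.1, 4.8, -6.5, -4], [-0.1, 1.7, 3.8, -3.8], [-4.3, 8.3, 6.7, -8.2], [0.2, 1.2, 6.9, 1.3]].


A:B = sum over all i,j of A_{ij} * B_{ij}.
Row 1: 4.2*-5.1=-21.42, -0.2*4.8=-0.96, -2.4*-6.5=15.6, -3.3*-4=13.2 => row sum = 6.42
Row 2: 8*-0.1=-0.8, -2.2*1.7=-3.74, 0.3*3.8=1.14, -2*-3.8=7.6 => row sum = 4.2
Row 3: 2.2*-4.3=-9.46, 3.4*8.3=28.22, 0.4*6.7=2.68, -0.7*-8.2=5.74 => row sum = 27.18
Row 4: 1.6*0.2=0.32, -7.4*1.2=-8.88, -8.9*6.9=-61.41, -0.7*1.3=-0.91 => row sum = -70.88
Total = 6.42 + 4.2 + 27.18 + -70.88 = -33.08

-33.08


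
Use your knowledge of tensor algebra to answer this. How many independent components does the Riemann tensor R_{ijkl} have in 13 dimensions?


The Riemann tensor in d dimensions has d^2(d^2 - 1)/12 independent components.
d = 13, so d^2 = 169
d^2 - 1 = 168
d^2(d^2 - 1) = 169 * 168 = 28392
Divide by 12: 28392 / 12 = 2366

2366


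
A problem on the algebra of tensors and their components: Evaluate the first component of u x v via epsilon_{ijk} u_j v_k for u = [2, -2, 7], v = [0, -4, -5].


(u x v)_1 = sum_{j,k} epsilon_{1jk} u_j v_k. Only permutations of (1,2,3) contribute; the two non-zero terms are:
eps_{123} u_2 v_3 = 1 * -2 * -5 = 10
eps_{132} u_3 v_2 = -1 * 7 * -4 = 28
(u x v)_1 = 38

38


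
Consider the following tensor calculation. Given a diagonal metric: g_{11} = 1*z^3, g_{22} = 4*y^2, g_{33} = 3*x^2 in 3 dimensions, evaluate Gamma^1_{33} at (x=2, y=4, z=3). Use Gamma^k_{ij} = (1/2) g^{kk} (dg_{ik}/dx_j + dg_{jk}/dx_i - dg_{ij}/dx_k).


For a diagonal metric, Gamma^k_{ij} = (1/2) g^{kk} (dg_{ik}/dx_j + dg_{jk}/dx_i - dg_{ij}/dx_k).
The metric is diagonal, so g_{ab} = 0 for a != b.
At the given point: g_{11} = 27, g_{22} = 64, g_{33} = 12
g^{11} = 1/27
dg_{31}/dx_3 = 0 (off-diagonal)
dg_{31}/dx_3 = 0 (off-diagonal)
dg_{33}/dx_1 = dg_{33}/dx_1 = 12
Numerator = 0 + 0 - 12 = -12
Gamma^1_{33} = -12 / (2 * 27) = -2/9

-2/9


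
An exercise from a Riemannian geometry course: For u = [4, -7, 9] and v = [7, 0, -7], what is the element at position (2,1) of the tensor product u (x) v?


The outer product entry T_{ij} = u_i * v_j.
We need i=2, j=1.
u_2 = -7, v_1 = 7
T_{2,1} = -7 * 7 = -49

-49


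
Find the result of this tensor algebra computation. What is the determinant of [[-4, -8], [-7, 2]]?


For a 2x2 matrix [[a, b], [c, d]], det = a*d - b*c.
a = -4, b = -8, c = -7, d = 2
a*d = -4 * 2 = -8
b*c = -8 * -7 = 56
det = -8 - 56 = -64

-64


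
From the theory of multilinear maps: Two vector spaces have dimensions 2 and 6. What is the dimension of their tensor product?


The dimension of a tensor product is the product of dimensions.
dim(V) = 2, dim(W) = 6
dim(V (x) W) = 2 * 6 = 12

12


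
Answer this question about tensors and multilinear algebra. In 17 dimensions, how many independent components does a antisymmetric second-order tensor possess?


A antisymmetric rank-2 tensor in d dimensions has d(d-1)/2 independent components.
d = 17
d(d-1)/2 = 17 * 16 / 2 = 272 / 2 = 136

136


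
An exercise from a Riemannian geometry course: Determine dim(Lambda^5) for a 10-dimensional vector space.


The dimension of the space of p-forms on an n-dimensional space is C(n, p).
n = 10, p = 5
C(10, 5) = 10! / (5! * 5!) = 252

252


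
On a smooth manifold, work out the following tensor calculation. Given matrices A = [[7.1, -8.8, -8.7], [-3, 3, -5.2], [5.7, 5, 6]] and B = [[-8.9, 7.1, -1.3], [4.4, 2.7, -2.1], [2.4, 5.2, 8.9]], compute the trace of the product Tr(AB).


Tr(AB) = sum_i (AB)_{ii} where (AB)_{ii} = sum_k A_{ik} B_{ki}.
(AB)_{11} = 7.1*-8.9 + -8.8*4.4 + -8.7*2.4 = -122.79
(AB)_{22} = -3*7.1 + 3*2.7 + -5.2*5.2 = -40.24
(AB)_{33} = 5.7*-1.3 + 5*-2.1 + 6*8.9 = 35.49
Tr(AB) = -122.79 + -40.24 + 35.49 = -127.54

-127.54


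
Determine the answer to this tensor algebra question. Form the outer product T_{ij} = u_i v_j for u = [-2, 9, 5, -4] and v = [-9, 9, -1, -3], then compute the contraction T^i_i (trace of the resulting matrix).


The outer product gives T_{ij} = u_i v_j.
The trace (contraction) is Tr(T) = sum_i T_{ii} = sum_i u_i v_i.
Diagonal entries:
T_{11} = u_1 * v_1 = -2 * -9 = 18
T_{22} = u_2 * v_2 = 9 * 9 = 81
T_{33} = u_3 * v_3 = 5 * -1 = -5
T_{44} = u_4 * v_4 = -4 * -3 = 12
Tr(T) = 18 + 81 + -5 + 12 = 106

106


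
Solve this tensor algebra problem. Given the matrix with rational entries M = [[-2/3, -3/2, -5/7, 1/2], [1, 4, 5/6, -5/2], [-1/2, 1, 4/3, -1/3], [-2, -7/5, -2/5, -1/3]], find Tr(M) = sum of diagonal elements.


The trace is the sum of diagonal entries.
Diagonal: M[1,1] = -2/3, M[2,2] = 4, M[3,3] = 4/3, M[4,4] = -1/3
Tr(M) = -2/3 + 4 + 4/3 + -1/3
Computing step by step:
After adding M[1,1]: -2/3
After adding M[2,2]: 10/3
After adding M[3,3]: 14/3
After adding M[4,4]: 13/3
Tr(M) = 13/3

13/3


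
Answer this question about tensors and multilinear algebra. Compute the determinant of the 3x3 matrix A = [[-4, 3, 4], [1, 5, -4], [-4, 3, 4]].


Expanding along the first row, det(A) = a11*M_11 - a12*M_12 + a13*M_13, where M_1j is the (1,j) minor.
Minor M_11 = 5*4 - -4*3 = 32
Minor M_12 = 1*4 - -4*-4 = -12
Minor M_13 = 1*3 - 5*-4 = 23
det = -4*(32) - 3*(-12) + 4*(23)
    = -128 - -36 + 92
    = 0

0


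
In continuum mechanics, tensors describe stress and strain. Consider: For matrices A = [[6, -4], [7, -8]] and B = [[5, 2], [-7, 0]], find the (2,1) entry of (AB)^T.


(AB)^T_{ij} = (AB)_{ji} = sum_k A_{jk} B_{ki}.
For i=2, j=1 we need (AB)_{12}:
A_{11} * B_{12} = 6 * 2 = 12
A_{12} * B_{22} = -4 * 0 = 0
Sum = 12 + 0 = 12

12


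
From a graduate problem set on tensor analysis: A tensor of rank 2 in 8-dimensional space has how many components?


The number of components of a rank-r tensor in d dimensions is d^r.
Here d = 8 and r = 2.
8^2 = 64

64


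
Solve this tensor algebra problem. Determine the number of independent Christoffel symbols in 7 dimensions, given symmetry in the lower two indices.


Christoffel symbols Gamma^k_{ij} are symmetric in i,j, so there are d * d(d+1)/2 independent symbols.
d = 7
d(d+1)/2 = 7 * 8 / 2 = 28
Total = 7 * 28 = 196

196


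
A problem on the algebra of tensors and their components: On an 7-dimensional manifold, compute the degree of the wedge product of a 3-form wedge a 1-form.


The degree of a wedge product is the sum of the degrees of the individual forms.
Degrees: 3, 1
Total degree = 3 + 1 = 4

4


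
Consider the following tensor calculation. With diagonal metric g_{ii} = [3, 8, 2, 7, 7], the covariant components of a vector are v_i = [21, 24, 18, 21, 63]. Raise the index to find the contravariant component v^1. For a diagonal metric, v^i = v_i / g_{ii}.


To raise an index with a diagonal metric: v^i = v_i / g_{ii}.
For index 1: v_1 = 21, g_{11} = 3
v^1 = 21 / 3 = 7

7


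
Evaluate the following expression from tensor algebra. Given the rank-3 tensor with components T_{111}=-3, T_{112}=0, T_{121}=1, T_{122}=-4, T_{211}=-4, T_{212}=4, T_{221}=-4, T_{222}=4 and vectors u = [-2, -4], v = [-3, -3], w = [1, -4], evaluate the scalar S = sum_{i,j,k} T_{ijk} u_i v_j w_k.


S = sum over i,j,k of T_{ijk} u_i v_j w_k. Expanding all 8 terms:
T_{111}*u_1*v_1*w_1 = -3*-2*-3*1 = -18  (running total: -18)
T_{112}*u_1*v_1*w_2 = 0*-2*-3*-4 = 0  (running total: -18)
T_{121}*u_1*v_2*w_1 = 1*-2*-3*1 = 6  (running total: -12)
T_{122}*u_1*v_2*w_2 = -4*-2*-3*-4 = 96  (running total: 84)
T_{211}*u_2*v_1*w_1 = -4*-4*-3*1 = -48  (running total: 36)
T_{212}*u_2*v_1*w_2 = 4*-4*-3*-4 = -192  (running total: -156)
T_{221}*u_2*v_2*w_1 = -4*-4*-3*1 = -48  (running total: -204)
T_{222}*u_2*v_2*w_2 = 4*-4*-3*-4 = -192  (running total: -396)
S = -396

-396


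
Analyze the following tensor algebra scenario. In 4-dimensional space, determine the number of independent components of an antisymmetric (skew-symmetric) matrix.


An antisymmetric rank-2 tensor satisfies A_{ij} = -A_{ji}, so diagonal entries are zero.
The independent components are the upper-triangular entries: C(n, 2) = n(n-1)/2.
n = 4
C(4, 2) = 4 * 3 / 2 = 12 / 2 = 6

6


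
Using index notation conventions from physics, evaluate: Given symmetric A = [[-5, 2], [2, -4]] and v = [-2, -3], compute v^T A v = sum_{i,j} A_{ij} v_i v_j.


First compute Av:
(Av)_1 = -5*-2 + 2*-3 = 4
(Av)_2 = 2*-2 + -4*-3 = 8
Av = [4, 8]
Then v^T (Av) = -2*4 + -3*8
= -8 + -24 = -32

-32


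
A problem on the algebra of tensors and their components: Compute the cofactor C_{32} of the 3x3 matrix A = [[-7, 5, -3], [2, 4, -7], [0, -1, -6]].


To find cofactor C_{32}, delete row 3 and column 2.
The resulting 2x2 submatrix is: [[-7, -3], [2, -7]]
Minor M_{32} = -7*-7 - -3*2
  = 49 - -6 = 55
Sign = (-1)^(3+2) = (-1)^5 = -1
Cofactor C_{32} = -1 * 55 = -55

-55


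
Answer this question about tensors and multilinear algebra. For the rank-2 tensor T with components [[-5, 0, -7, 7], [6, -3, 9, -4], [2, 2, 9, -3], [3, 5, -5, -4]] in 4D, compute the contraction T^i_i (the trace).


The contraction (trace) of a rank-2 tensor is the sum of its diagonal elements.
Diagonal entries: A[1,1] = -5, A[2,2] = -3, A[3,3] = 9, A[4,4] = -4
Tr(A) = -5 + -3 + 9 + -4 = -3

-3


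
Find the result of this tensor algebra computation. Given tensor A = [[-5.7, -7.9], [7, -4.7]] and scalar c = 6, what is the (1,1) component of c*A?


Scalar multiplication: (cA)_{ij} = c * A_{ij}.
c = 6
A_{11} = -5.7
(cA)_{11} = 6 * -5.7 = -34.2

-34.2


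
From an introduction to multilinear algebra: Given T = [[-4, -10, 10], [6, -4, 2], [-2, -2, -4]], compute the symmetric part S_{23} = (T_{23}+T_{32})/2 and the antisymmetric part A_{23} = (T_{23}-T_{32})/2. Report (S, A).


T_{23} = 2
T_{32} = -2
S_{23} = (2 + -2)/2 = 0/2 = 0
A_{23} = (2 - -2)/2 = 4/2 = 2
Check: S + A = 0 + 2 = 2 = T_{23}.

(0, 2)


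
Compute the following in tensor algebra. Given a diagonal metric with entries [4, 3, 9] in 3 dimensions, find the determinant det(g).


For a diagonal metric, the determinant is the product of diagonal entries.
Diagonal entries: 4, 3, 9
det(g) = 4 * 3 * 9 = 108

108


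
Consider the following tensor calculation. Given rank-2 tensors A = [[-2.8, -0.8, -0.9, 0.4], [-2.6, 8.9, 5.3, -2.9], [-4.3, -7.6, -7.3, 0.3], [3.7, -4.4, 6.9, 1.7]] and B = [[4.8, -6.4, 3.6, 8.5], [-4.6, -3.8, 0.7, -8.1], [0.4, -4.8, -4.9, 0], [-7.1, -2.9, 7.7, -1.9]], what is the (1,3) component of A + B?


Tensor addition is component-wise: (A + B)_{ij} = A_{ij} + B_{ij}.
A_{13} = -0.9
B_{13} = 3.6
(A + B)_{13} = -0.9 + 3.6 = 2.7

2.7


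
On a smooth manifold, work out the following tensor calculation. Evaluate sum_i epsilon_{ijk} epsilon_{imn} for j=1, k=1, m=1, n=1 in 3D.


Using the identity: epsilon_{ijk} epsilon_{imn} = delta_{jm} delta_{kn} - delta_{jn} delta_{km}.
delta_{11} = 1
delta_{11} = 1
delta_{11} = 1
delta_{11} = 1
Result = 1 * 1 - 1 * 1 = 1 - 1 = 0

0


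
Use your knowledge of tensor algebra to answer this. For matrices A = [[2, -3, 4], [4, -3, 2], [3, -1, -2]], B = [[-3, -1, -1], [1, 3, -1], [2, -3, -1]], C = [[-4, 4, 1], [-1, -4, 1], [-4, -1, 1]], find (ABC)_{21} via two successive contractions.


(ABC)_{21} = sum_m (AB)_{2m} C_{m1}. First compute row 2 of AB.
(AB)_{21} = 4*-3 + -3*1 + 2*2 = -11
(AB)_{22} = 4*-1 + -3*3 + 2*-3 = -19
(AB)_{23} = 4*-1 + -3*-1 + 2*-1 = -3
Now contract with column 1 of C:
(AB)_{21} * C_{11} = -11 * -4 = 44
(AB)_{22} * C_{21} = -19 * -1 = 19
(AB)_{23} * C_{31} = -3 * -4 = 12
(ABC)_{21} = 44 + 19 + 12 = 75

75


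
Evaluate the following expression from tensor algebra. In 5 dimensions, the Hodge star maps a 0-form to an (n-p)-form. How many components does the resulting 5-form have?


The Hodge dual of a p-form on an n-dimensional manifold is an (n-p)-form.
n = 5, p = 0, so dual degree = 5 - 0 = 5
The number of components is C(n, n-p) = C(5, 5) = 1

1


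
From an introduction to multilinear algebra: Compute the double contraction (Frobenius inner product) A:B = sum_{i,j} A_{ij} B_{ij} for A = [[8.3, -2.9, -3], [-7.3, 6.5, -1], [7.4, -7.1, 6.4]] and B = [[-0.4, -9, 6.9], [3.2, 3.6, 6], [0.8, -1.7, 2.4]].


A:B = sum over all i,j of A_{ij} * B_{ij}.
Row 1: 8.3*-0.4=-3.32, -2.9*-9=26.1, -3*6.9=-20.7 => row sum = 2.08
Row 2: -7.3*3.2=-23.36, 6.5*3.6=23.4, -1*6=-6 => row sum = -5.96
Row 3: 7.4*0.8=5.92, -7.1*-1.7=12.07, 6.4*2.4=15.36 => row sum = 33.35
Total = 2.08 + -5.96 + 33.35 = 29.47

29.47


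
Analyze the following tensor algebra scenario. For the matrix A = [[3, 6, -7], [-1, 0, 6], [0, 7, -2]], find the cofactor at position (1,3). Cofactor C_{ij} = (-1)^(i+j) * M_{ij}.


To find cofactor C_{13}, delete row 1 and column 3.
The resulting 2x2 submatrix is: [[-1, 0], [0, 7]]
Minor M_{13} = -1*7 - 0*0
  = -7 - 0 = -7
Sign = (-1)^(1+3) = (-1)^4 = 1
Cofactor C_{13} = 1 * -7 = -7

-7


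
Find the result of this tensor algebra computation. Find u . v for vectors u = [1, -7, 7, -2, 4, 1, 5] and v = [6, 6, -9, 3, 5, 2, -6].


The inner product u . v = sum of u_i * v_i.
Term-by-term: 1 * 6, -7 * 6, 7 * -9, -2 * 3, 4 * 5, 1 * 2, 5 * -6
Products: 6, -42, -63, -6, 20, 2, -30
Sum = 6 + -42 + -63 + -6 + 20 + 2 + -30 = -113

-113


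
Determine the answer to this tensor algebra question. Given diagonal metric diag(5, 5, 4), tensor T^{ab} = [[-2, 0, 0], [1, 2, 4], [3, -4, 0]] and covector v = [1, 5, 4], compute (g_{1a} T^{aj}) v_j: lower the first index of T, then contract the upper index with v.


Step 1: lower the first index. For a diagonal metric, g_{ia} T^{aj} = g_{ii} T^{ij} (no sum on i).
g_{11} = 5
S_1{}^1 = 5 * T^{11} = 5 * -2 = -10
S_1{}^2 = 5 * T^{12} = 5 * 0 = 0
S_1{}^3 = 5 * T^{13} = 5 * 0 = 0
Step 2: contract S_1{}^j with v_j.
S_1{}^1 * v_1 = -10 * 1 = -10
S_1{}^2 * v_2 = 0 * 5 = 0
S_1{}^3 * v_3 = 0 * 4 = 0
Result = -10 + 0 + 0 = -10

-10


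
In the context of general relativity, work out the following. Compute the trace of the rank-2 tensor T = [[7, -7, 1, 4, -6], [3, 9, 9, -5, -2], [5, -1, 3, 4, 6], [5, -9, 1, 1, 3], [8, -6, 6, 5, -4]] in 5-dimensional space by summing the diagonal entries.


The contraction (trace) of a rank-2 tensor is the sum of its diagonal elements.
Diagonal entries: A[1,1] = 7, A[2,2] = 9, A[3,3] = 3, A[4,4] = 1, A[5,5] = -4
Tr(A) = 7 + 9 + 3 + 1 + -4 = 16

16


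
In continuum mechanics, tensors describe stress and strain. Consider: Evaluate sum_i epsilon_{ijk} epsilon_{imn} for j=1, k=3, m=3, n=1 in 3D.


Using the identity: epsilon_{ijk} epsilon_{imn} = delta_{jm} delta_{kn} - delta_{jn} delta_{km}.
delta_{13} = 0
delta_{31} = 0
delta_{11} = 1
delta_{33} = 1
Result = 0 * 0 - 1 * 1 = 0 - 1 = -1

-1


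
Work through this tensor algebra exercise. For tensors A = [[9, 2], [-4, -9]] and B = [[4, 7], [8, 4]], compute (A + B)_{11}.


Tensor addition is component-wise: (A + B)_{ij} = A_{ij} + B_{ij}.
A_{11} = 9
B_{11} = 4
(A + B)_{11} = 9 + 4 = 13

13


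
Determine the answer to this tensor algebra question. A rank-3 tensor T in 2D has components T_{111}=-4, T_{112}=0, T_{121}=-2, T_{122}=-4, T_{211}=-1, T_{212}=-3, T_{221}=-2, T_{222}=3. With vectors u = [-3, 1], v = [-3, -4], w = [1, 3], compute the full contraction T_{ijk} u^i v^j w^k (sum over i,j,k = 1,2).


S = sum over i,j,k of T_{ijk} u_i v_j w_k. Expanding all 8 terms:
T_{111}*u_1*v_1*w_1 = -4*-3*-3*1 = -36  (running total: -36)
T_{112}*u_1*v_1*w_2 = 0*-3*-3*3 = 0  (running total: -36)
T_{121}*u_1*v_2*w_1 = -2*-3*-4*1 = -24  (running total: -60)
T_{122}*u_1*v_2*w_2 = -4*-3*-4*3 = -144  (running total: -204)
T_{211}*u_2*v_1*w_1 = -1*1*-3*1 = 3  (running total: -201)
T_{212}*u_2*v_1*w_2 = -3*1*-3*3 = 27  (running total: -174)
T_{221}*u_2*v_2*w_1 = -2*1*-4*1 = 8  (running total: -166)
T_{222}*u_2*v_2*w_2 = 3*1*-4*3 = -36  (running total: -202)
S = -202

-202


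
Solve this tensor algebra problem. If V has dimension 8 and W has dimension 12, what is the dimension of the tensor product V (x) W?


The dimension of a tensor product is the product of dimensions.
dim(V) = 8, dim(W) = 12
dim(V (x) W) = 8 * 12 = 96

96


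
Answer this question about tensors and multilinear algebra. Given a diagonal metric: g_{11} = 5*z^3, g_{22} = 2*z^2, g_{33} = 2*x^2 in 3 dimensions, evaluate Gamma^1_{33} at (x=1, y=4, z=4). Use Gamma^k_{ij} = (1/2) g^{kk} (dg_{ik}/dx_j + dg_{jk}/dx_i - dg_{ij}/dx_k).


For a diagonal metric, Gamma^k_{ij} = (1/2) g^{kk} (dg_{ik}/dx_j + dg_{jk}/dx_i - dg_{ij}/dx_k).
The metric is diagonal, so g_{ab} = 0 for a != b.
At the given point: g_{11} = 320, g_{22} = 32, g_{33} = 2
g^{11} = 1/320
dg_{31}/dx_3 = 0 (off-diagonal)
dg_{31}/dx_3 = 0 (off-diagonal)
dg_{33}/dx_1 = dg_{33}/dx_1 = 4
Numerator = 0 + 0 - 4 = -4
Gamma^1_{33} = -4 / (2 * 320) = -1/160

-1/160


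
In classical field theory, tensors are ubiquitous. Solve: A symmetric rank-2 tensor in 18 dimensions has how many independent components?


A symmetric rank-2 tensor in d dimensions has d(d+1)/2 independent components.
d = 18
d(d+1)/2 = 18 * 19 / 2 = 342 / 2 = 171

171


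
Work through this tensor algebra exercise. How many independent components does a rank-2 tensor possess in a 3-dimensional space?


The number of components of a rank-r tensor in d dimensions is d^r.
Here d = 3 and r = 2.
3^2 = 9

9


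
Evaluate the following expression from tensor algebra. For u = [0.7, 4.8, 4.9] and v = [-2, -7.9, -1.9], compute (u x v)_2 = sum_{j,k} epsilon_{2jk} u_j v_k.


(u x v)_2 = sum_{j,k} epsilon_{2jk} u_j v_k. Only permutations of (1,2,3) contribute; the two non-zero terms are:
eps_{213} u_1 v_3 = -1 * 0.7 * -1.9 = 1.33
eps_{231} u_3 v_1 = 1 * 4.9 * -2 = -9.8
(u x v)_2 = -8.47

-8.47


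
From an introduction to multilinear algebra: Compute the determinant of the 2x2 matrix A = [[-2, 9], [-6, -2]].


For a 2x2 matrix [[a, b], [c, d]], det = a*d - b*c.
a = -2, b = 9, c = -6, d = -2
a*d = -2 * -2 = 4
b*c = 9 * -6 = -54
det = 4 - -54 = 58

58


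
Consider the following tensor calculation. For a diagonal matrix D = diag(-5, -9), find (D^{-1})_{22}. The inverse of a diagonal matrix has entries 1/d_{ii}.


For a diagonal matrix, the inverse has entries (D^{-1})_{ii} = 1/d_{ii}.
The diagonal entries are: d_{11} = -5, d_{22} = -9
We need (D^{-1})_{22} = 1/d_{22} = 1/-9 = -1/9

-1/9


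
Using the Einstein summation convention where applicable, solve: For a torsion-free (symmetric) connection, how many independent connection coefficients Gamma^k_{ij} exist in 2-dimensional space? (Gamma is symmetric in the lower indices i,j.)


Christoffel symbols Gamma^k_{ij} are symmetric in i,j, so there are d * d(d+1)/2 independent symbols.
d = 2
d(d+1)/2 = 2 * 3 / 2 = 3
Total = 2 * 3 = 6

6


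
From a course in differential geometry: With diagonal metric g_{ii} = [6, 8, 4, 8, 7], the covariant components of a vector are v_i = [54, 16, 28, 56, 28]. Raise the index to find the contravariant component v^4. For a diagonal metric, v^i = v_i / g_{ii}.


To raise an index with a diagonal metric: v^i = v_i / g_{ii}.
For index 4: v_4 = 56, g_{44} = 8
v^4 = 56 / 8 = 7

7


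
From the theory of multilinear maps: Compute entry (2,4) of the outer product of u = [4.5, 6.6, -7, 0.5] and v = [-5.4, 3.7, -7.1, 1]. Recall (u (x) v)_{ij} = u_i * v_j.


The outer product entry T_{ij} = u_i * v_j.
We need i=2, j=4.
u_2 = 6.6, v_4 = 1
T_{2,4} = 6.6 * 1 = 6.6

6.6


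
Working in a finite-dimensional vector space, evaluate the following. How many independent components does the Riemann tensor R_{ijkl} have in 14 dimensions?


The Riemann tensor in d dimensions has d^2(d^2 - 1)/12 independent components.
d = 14, so d^2 = 196
d^2 - 1 = 195
d^2(d^2 - 1) = 196 * 195 = 38220
Divide by 12: 38220 / 12 = 3185

3185


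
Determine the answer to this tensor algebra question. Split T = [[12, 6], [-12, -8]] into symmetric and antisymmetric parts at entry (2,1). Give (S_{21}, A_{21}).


T_{21} = -12
T_{12} = 6
S_{21} = (-12 + 6)/2 = -6/2 = -3
A_{21} = (-12 - 6)/2 = -18/2 = -9
Check: S + A = -3 + -9 = -12 = T_{21}.

(-3, -9)


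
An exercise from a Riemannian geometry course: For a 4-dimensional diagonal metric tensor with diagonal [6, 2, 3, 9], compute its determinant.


For a diagonal metric, the determinant is the product of diagonal entries.
Diagonal entries: 6, 2, 3, 9
det(g) = 6 * 2 * 3 * 9 = 324

324


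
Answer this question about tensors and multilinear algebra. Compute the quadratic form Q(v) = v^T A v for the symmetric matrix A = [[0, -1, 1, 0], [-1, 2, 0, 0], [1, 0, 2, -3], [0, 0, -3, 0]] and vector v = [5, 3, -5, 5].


First compute Av:
(Av)_1 = 0*5 + -1*3 + 1*-5 + 0*5 = -8
(Av)_2 = -1*5 + 2*3 + 0*-5 + 0*5 = 1
(Av)_3 = 1*5 + 0*3 + 2*-5 + -3*5 = -20
(Av)_4 = 0*5 + 0*3 + -3*-5 + 0*5 = 15
Av = [-8, 1, -20, 15]
Then v^T (Av) = 5*-8 + 3*1 + -5*-20 + 5*15
= -40 + 3 + 100 + 75 = 138

138


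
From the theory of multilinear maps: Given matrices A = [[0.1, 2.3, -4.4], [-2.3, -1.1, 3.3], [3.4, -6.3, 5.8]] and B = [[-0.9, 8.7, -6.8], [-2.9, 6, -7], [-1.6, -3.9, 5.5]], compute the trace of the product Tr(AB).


Tr(AB) = sum_i (AB)_{ii} where (AB)_{ii} = sum_k A_{ik} B_{ki}.
(AB)_{11} = 0.1*-0.9 + 2.3*-2.9 + -4.4*-1.6 = 0.28
(AB)_{22} = -2.3*8.7 + -1.1*6 + 3.3*-3.9 = -39.48
(AB)_{33} = 3.4*-6.8 + -6.3*-7 + 5.8*5.5 = 52.88
Tr(AB) = 0.28 + -39.48 + 52.88 = 13.68

13.68


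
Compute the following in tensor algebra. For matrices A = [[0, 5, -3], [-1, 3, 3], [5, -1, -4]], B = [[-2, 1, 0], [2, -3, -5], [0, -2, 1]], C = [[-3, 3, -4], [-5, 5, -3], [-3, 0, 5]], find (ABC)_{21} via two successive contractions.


(ABC)_{21} = sum_m (AB)_{2m} C_{m1}. First compute row 2 of AB.
(AB)_{21} = -1*-2 + 3*2 + 3*0 = 8
(AB)_{22} = -1*1 + 3*-3 + 3*-2 = -16
(AB)_{23} = -1*0 + 3*-5 + 3*1 = -12
Now contract with column 1 of C:
(AB)_{21} * C_{11} = 8 * -3 = -24
(AB)_{22} * C_{21} = -16 * -5 = 80
(AB)_{23} * C_{31} = -12 * -3 = 36
(ABC)_{21} = -24 + 80 + 36 = 92

92


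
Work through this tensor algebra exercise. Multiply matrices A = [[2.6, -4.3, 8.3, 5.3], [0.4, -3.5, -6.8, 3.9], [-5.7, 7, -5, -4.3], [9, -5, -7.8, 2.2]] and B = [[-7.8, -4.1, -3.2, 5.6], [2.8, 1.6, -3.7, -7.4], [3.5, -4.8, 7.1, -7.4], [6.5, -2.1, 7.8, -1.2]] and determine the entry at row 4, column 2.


(AB)_{ij} = sum_k A_{ik} B_{kj}.
For i=4, j=2:
A_{41} * B_{12} = 9 * -4.1 = -36.9
A_{42} * B_{22} = -5 * 1.6 = -8
A_{43} * B_{32} = -7.8 * -4.8 = 37.44
A_{44} * B_{42} = 2.2 * -2.1 = -4.62
Sum = -36.9 + -8 + 37.44 + -4.62 = -12.08

-12.08


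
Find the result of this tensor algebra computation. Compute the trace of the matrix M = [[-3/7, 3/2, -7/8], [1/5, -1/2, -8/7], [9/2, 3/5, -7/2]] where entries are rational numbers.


The trace is the sum of diagonal entries.
Diagonal: M[1,1] = -3/7, M[2,2] = -1/2, M[3,3] = -7/2
Tr(M) = -3/7 + -1/2 + -7/2
Computing step by step:
After adding M[1,1]: -3/7
After adding M[2,2]: -13/14
After adding M[3,3]: -31/7
Tr(M) = -31/7

-31/7


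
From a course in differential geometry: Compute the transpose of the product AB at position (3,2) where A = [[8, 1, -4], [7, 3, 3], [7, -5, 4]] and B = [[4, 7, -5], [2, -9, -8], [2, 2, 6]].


(AB)^T_{ij} = (AB)_{ji} = sum_k A_{jk} B_{ki}.
For i=3, j=2 we need (AB)_{23}:
A_{21} * B_{13} = 7 * -5 = -35
A_{22} * B_{23} = 3 * -8 = -24
A_{23} * B_{33} = 3 * 6 = 18
Sum = -35 + -24 + 18 = -41

-41


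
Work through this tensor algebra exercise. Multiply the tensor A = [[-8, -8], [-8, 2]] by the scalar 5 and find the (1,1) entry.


Scalar multiplication: (cA)_{ij} = c * A_{ij}.
c = 5
A_{11} = -8
(cA)_{11} = 5 * -8 = -40

-40


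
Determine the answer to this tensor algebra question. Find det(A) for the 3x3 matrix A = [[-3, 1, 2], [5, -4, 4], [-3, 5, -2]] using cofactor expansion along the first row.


Expanding along the first row, det(A) = a11*M_11 - a12*M_12 + a13*M_13, where M_1j is the (1,j) minor.
Minor M_11 = -4*-2 - 4*5 = -12
Minor M_12 = 5*-2 - 4*-3 = 2
Minor M_13 = 5*5 - -4*-3 = 13
det = -3*(-12) - 1*(2) + 2*(13)
    = 36 - 2 + 26
    = 60

60


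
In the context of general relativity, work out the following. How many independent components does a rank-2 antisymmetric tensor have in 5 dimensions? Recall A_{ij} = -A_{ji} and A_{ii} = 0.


An antisymmetric rank-2 tensor satisfies A_{ij} = -A_{ji}, so diagonal entries are zero.
The independent components are the upper-triangular entries: C(n, 2) = n(n-1)/2.
n = 5
C(5, 2) = 5 * 4 / 2 = 20 / 2 = 10

10


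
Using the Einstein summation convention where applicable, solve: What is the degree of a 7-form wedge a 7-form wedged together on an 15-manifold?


The degree of a wedge product is the sum of the degrees of the individual forms.
Degrees: 7, 7
Total degree = 7 + 7 = 14

14


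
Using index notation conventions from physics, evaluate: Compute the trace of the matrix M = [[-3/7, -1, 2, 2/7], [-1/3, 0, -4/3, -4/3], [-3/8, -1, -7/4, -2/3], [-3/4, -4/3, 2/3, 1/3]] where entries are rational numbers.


The trace is the sum of diagonal entries.
Diagonal: M[1,1] = -3/7, M[2,2] = 0, M[3,3] = -7/4, M[4,4] = 1/3
Tr(M) = -3/7 + 0 + -7/4 + 1/3
Computing step by step:
After adding M[1,1]: -3/7
After adding M[2,2]: -3/7
After adding M[3,3]: -61/28
After adding M[4,4]: -155/84
Tr(M) = -155/84

-155/84


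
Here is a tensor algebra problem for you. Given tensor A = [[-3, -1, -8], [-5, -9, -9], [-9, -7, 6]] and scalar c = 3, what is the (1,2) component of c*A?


Scalar multiplication: (cA)_{ij} = c * A_{ij}.
c = 3
A_{12} = -1
(cA)_{12} = 3 * -1 = -3

-3


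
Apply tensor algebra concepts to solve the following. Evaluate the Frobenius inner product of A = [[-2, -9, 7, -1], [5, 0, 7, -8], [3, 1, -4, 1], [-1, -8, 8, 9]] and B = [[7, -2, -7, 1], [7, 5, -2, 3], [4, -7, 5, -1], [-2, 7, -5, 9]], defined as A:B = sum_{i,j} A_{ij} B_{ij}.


A:B = sum over all i,j of A_{ij} * B_{ij}.
Row 1: -2*7=-14, -9*-2=18, 7*-7=-49, -1*1=-1 => row sum = -46
Row 2: 5*7=35, 0*5=0, 7*-2=-14, -8*3=-24 => row sum = -3
Row 3: 3*4=12, 1*-7=-7, -4*5=-20, 1*-1=-1 => row sum = -16
Row 4: -1*-2=2, -8*7=-56, 8*-5=-40, 9*9=81 => row sum = -13
Total = -46 + -3 + -16 + -13 = -78

-78


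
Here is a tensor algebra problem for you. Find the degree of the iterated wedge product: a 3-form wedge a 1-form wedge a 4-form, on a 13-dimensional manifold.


The degree of a wedge product is the sum of the degrees of the individual forms.
Degrees: 3, 1, 4
Total degree = 3 + 1 + 4 = 8

8


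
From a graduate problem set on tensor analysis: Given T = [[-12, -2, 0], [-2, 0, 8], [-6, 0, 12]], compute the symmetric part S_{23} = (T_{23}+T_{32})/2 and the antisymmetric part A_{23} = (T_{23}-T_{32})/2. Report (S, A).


T_{23} = 8
T_{32} = 0
S_{23} = (8 + 0)/2 = 8/2 = 4
A_{23} = (8 - 0)/2 = 8/2 = 4
Check: S + A = 4 + 4 = 8 = T_{23}.

(4, 4)


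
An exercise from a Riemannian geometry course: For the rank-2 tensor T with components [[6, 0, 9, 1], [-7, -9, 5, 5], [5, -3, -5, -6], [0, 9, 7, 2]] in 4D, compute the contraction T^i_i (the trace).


The contraction (trace) of a rank-2 tensor is the sum of its diagonal elements.
Diagonal entries: A[1,1] = 6, A[2,2] = -9, A[3,3] = -5, A[4,4] = 2
Tr(A) = 6 + -9 + -5 + 2 = -6

-6


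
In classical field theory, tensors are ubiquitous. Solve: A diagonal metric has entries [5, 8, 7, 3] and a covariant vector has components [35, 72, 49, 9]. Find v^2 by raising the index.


To raise an index with a diagonal metric: v^i = v_i / g_{ii}.
For index 2: v_2 = 72, g_{22} = 8
v^2 = 72 / 8 = 9

9


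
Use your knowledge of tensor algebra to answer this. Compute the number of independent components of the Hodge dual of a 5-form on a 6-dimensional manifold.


The Hodge dual of a p-form on an n-dimensional manifold is an (n-p)-form.
n = 6, p = 5, so dual degree = 6 - 5 = 1
The number of components is C(n, n-p) = C(6, 1) = 6

6


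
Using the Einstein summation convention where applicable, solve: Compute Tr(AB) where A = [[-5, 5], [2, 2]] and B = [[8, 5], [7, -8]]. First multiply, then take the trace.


Tr(AB) = sum_i (AB)_{ii} where (AB)_{ii} = sum_k A_{ik} B_{ki}.
(AB)_{11} = -5*8 + 5*7 = -5
(AB)_{22} = 2*5 + 2*-8 = -6
Tr(AB) = -5 + -6 = -11

-11


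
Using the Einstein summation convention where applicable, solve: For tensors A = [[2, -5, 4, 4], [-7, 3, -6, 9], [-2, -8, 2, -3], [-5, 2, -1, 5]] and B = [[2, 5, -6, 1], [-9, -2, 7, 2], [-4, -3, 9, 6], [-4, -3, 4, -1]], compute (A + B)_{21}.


Tensor addition is component-wise: (A + B)_{ij} = A_{ij} + B_{ij}.
A_{21} = -7
B_{21} = -9
(A + B)_{21} = -7 + -9 = -16

-16


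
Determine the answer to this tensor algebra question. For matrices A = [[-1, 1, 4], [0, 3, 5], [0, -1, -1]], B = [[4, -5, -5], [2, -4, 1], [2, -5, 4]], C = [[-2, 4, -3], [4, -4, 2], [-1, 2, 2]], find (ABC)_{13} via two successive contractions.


(ABC)_{13} = sum_m (AB)_{1m} C_{m3}. First compute row 1 of AB.
(AB)_{11} = -1*4 + 1*2 + 4*2 = 6
(AB)_{12} = -1*-5 + 1*-4 + 4*-5 = -19
(AB)_{13} = -1*-5 + 1*1 + 4*4 = 22
Now contract with column 3 of C:
(AB)_{11} * C_{13} = 6 * -3 = -18
(AB)_{12} * C_{23} = -19 * 2 = -38
(AB)_{13} * C_{33} = 22 * 2 = 44
(ABC)_{13} = -18 + -38 + 44 = -12

-12


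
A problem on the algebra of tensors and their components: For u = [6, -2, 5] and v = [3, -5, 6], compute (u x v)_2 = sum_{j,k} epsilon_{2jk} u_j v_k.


(u x v)_2 = sum_{j,k} epsilon_{2jk} u_j v_k. Only permutations of (1,2,3) contribute; the two non-zero terms are:
eps_{213} u_1 v_3 = -1 * 6 * 6 = -36
eps_{231} u_3 v_1 = 1 * 5 * 3 = 15
(u x v)_2 = -21

-21


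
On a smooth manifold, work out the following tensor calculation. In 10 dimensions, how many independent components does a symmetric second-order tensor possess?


A symmetric rank-2 tensor in d dimensions has d(d+1)/2 independent components.
d = 10
d(d+1)/2 = 10 * 11 / 2 = 110 / 2 = 55

55


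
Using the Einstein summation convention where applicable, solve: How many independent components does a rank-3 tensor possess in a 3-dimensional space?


The number of components of a rank-r tensor in d dimensions is d^r.
Here d = 3 and r = 3.
3^3 = 27

27


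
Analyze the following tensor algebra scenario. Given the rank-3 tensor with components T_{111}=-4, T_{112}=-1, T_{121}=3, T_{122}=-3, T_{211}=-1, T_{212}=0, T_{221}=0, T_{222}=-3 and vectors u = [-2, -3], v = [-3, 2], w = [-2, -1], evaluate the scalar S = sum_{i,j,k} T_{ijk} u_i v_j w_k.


S = sum over i,j,k of T_{ijk} u_i v_j w_k. Expanding all 8 terms:
T_{111}*u_1*v_1*w_1 = -4*-2*-3*-2 = 48  (running total: 48)
T_{112}*u_1*v_1*w_2 = -1*-2*-3*-1 = 6  (running total: 54)
T_{121}*u_1*v_2*w_1 = 3*-2*2*-2 = 24  (running total: 78)
T_{122}*u_1*v_2*w_2 = -3*-2*2*-1 = -12  (running total: 66)
T_{211}*u_2*v_1*w_1 = -1*-3*-3*-2 = 18  (running total: 84)
T_{212}*u_2*v_1*w_2 = 0*-3*-3*-1 = 0  (running total: 84)
T_{221}*u_2*v_2*w_1 = 0*-3*2*-2 = 0  (running total: 84)
T_{222}*u_2*v_2*w_2 = -3*-3*2*-1 = -18  (running total: 66)
S = 66

66


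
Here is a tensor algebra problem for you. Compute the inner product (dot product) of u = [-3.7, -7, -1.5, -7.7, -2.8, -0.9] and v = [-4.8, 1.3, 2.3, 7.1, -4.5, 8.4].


The inner product u . v = sum of u_i * v_i.
Term-by-term: -3.7 * -4.8, -7 * 1.3, -1.5 * 2.3, -7.7 * 7.1, -2.8 * -4.5, -0.9 * 8.4
Products: 17.76, -9.1, -3.45, -54.67, 12.6, -7.56
Sum = 17.76 + -9.1 + -3.45 + -54.67 + 12.6 + -7.56 = -44.42

-44.42


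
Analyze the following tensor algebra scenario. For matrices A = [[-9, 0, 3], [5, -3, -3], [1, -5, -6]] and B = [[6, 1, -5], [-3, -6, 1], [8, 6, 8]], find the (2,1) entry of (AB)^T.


(AB)^T_{ij} = (AB)_{ji} = sum_k A_{jk} B_{ki}.
For i=2, j=1 we need (AB)_{12}:
A_{11} * B_{12} = -9 * 1 = -9
A_{12} * B_{22} = 0 * -6 = 0
A_{13} * B_{32} = 3 * 6 = 18
Sum = -9 + 0 + 18 = 9

9


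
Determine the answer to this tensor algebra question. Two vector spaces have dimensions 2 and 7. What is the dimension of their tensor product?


The dimension of a tensor product is the product of dimensions.
dim(V) = 2, dim(W) = 7
dim(V (x) W) = 2 * 7 = 14

14


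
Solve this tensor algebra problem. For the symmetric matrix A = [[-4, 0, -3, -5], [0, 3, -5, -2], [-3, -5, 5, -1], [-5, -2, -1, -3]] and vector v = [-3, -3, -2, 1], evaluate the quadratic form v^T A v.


First compute Av:
(Av)_1 = -4*-3 + 0*-3 + -3*-2 + -5*1 = 13
(Av)_2 = 0*-3 + 3*-3 + -5*-2 + -2*1 = -1
(Av)_3 = -3*-3 + -5*-3 + 5*-2 + -1*1 = 13
(Av)_4 = -5*-3 + -2*-3 + -1*-2 + -3*1 = 20
Av = [13, -1, 13, 20]
Then v^T (Av) = -3*13 + -3*-1 + -2*13 + 1*20
= -39 + 3 + -26 + 20 = -42

-42


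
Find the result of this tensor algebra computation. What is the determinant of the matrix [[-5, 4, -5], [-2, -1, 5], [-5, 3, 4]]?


Expanding along the first row, det(A) = a11*M_11 - a12*M_12 + a13*M_13, where M_1j is the (1,j) minor.
Minor M_11 = -1*4 - 5*3 = -19
Minor M_12 = -2*4 - 5*-5 = 17
Minor M_13 = -2*3 - -1*-5 = -11
det = -5*(-19) - 4*(17) + -5*(-11)
    = 95 - 68 + 55
    = 82

82


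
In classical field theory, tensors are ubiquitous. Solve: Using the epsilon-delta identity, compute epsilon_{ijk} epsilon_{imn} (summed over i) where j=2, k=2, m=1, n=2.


Using the identity: epsilon_{ijk} epsilon_{imn} = delta_{jm} delta_{kn} - delta_{jn} delta_{km}.
delta_{21} = 0
delta_{22} = 1
delta_{22} = 1
delta_{21} = 0
Result = 0 * 1 - 1 * 0 = 0 - 0 = 0

0


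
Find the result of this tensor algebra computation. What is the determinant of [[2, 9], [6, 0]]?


For a 2x2 matrix [[a, b], [c, d]], det = a*d - b*c.
a = 2, b = 9, c = 6, d = 0
a*d = 2 * 0 = 0
b*c = 9 * 6 = 54
det = 0 - 54 = -54

-54


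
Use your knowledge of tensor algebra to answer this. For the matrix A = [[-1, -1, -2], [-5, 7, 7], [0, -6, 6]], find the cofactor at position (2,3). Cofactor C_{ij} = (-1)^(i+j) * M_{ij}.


To find cofactor C_{23}, delete row 2 and column 3.
The resulting 2x2 submatrix is: [[-1, -1], [0, -6]]
Minor M_{23} = -1*-6 - -1*0
  = 6 - 0 = 6
Sign = (-1)^(2+3) = (-1)^5 = -1
Cofactor C_{23} = -1 * 6 = -6

-6


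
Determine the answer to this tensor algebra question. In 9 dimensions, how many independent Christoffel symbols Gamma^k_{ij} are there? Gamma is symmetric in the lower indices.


Christoffel symbols Gamma^k_{ij} are symmetric in i,j, so there are d * d(d+1)/2 independent symbols.
d = 9
d(d+1)/2 = 9 * 10 / 2 = 45
Total = 9 * 45 = 405

405


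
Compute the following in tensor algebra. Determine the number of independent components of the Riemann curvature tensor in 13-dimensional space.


The Riemann tensor in d dimensions has d^2(d^2 - 1)/12 independent components.
d = 13, so d^2 = 169
d^2 - 1 = 168
d^2(d^2 - 1) = 169 * 168 = 28392
Divide by 12: 28392 / 12 = 2366

2366


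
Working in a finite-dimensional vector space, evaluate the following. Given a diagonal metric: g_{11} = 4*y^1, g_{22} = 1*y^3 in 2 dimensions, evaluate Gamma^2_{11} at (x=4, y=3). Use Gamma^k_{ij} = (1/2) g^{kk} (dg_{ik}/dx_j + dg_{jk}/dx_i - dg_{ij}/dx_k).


For a diagonal metric, Gamma^k_{ij} = (1/2) g^{kk} (dg_{ik}/dx_j + dg_{jk}/dx_i - dg_{ij}/dx_k).
The metric is diagonal, so g_{ab} = 0 for a != b.
At the given point: g_{11} = 12, g_{22} = 27
g^{22} = 1/27
dg_{12}/dx_1 = 0 (off-diagonal)
dg_{12}/dx_1 = 0 (off-diagonal)
dg_{11}/dx_2 = dg_{11}/dx_2 = 4
Numerator = 0 + 0 - 4 = -4
Gamma^2_{11} = -4 / (2 * 27) = -2/27

-2/27


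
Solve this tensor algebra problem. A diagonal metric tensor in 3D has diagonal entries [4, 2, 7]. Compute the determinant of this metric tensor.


For a diagonal metric, the determinant is the product of diagonal entries.
Diagonal entries: 4, 2, 7
det(g) = 4 * 2 * 7 = 56

56


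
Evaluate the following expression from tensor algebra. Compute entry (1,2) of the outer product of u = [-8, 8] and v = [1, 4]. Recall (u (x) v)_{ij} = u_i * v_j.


The outer product entry T_{ij} = u_i * v_j.
We need i=1, j=2.
u_1 = -8, v_2 = 4
T_{1,2} = -8 * 4 = -32

-32


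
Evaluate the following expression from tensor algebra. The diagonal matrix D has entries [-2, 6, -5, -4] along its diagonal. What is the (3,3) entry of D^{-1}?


For a diagonal matrix, the inverse has entries (D^{-1})_{ii} = 1/d_{ii}.
The diagonal entries are: d_{11} = -2, d_{22} = 6, d_{33} = -5, d_{44} = -4
We need (D^{-1})_{33} = 1/d_{33} = 1/-5 = -1/5

-1/5


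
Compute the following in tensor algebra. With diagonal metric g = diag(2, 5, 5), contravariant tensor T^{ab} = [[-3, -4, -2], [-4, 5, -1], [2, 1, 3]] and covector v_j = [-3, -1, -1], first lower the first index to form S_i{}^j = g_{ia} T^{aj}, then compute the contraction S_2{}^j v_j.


Step 1: lower the first index. For a diagonal metric, g_{ia} T^{aj} = g_{ii} T^{ij} (no sum on i).
g_{22} = 5
S_2{}^1 = 5 * T^{21} = 5 * -4 = -20
S_2{}^2 = 5 * T^{22} = 5 * 5 = 25
S_2{}^3 = 5 * T^{23} = 5 * -1 = -5
Step 2: contract S_2{}^j with v_j.
S_2{}^1 * v_1 = -20 * -3 = 60
S_2{}^2 * v_2 = 25 * -1 = -25
S_2{}^3 * v_3 = -5 * -1 = 5
Result = 60 + -25 + 5 = 40

40


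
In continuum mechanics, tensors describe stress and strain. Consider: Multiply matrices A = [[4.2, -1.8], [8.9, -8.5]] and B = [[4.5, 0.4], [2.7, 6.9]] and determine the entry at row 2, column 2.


(AB)_{ij} = sum_k A_{ik} B_{kj}.
For i=2, j=2:
A_{21} * B_{12} = 8.9 * 0.4 = 3.56
A_{22} * B_{22} = -8.5 * 6.9 = -58.65
Sum = 3.56 + -58.65 = -55.09

-55.09


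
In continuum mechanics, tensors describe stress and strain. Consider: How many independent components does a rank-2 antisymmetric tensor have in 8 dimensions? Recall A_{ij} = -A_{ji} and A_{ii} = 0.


An antisymmetric rank-2 tensor satisfies A_{ij} = -A_{ji}, so diagonal entries are zero.
The independent components are the upper-triangular entries: C(n, 2) = n(n-1)/2.
n = 8
C(8, 2) = 8 * 7 / 2 = 56 / 2 = 28

28


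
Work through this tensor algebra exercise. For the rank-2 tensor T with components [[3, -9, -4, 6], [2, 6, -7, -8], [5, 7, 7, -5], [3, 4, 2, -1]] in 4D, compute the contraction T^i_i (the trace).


The contraction (trace) of a rank-2 tensor is the sum of its diagonal elements.
Diagonal entries: A[1,1] = 3, A[2,2] = 6, A[3,3] = 7, A[4,4] = -1
Tr(A) = 3 + 6 + 7 + -1 = 15

15


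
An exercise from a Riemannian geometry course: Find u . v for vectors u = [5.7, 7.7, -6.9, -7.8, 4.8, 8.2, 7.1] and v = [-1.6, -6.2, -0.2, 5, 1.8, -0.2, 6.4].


The inner product u . v = sum of u_i * v_i.
Term-by-term: 5.7 * -1.6, 7.7 * -6.2, -6.9 * -0.2, -7.8 * 5, 4.8 * 1.8, 8.2 * -0.2, 7.1 * 6.4
Products: -9.12, -47.74, 1.38, -39, 8.64, -1.64, 45.44
Sum = -9.12 + -47.74 + 1.38 + -39 + 8.64 + -1.64 + 45.44 = -42.04

-42.04


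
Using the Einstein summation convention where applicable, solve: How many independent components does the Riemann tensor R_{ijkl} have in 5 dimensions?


The Riemann tensor in d dimensions has d^2(d^2 - 1)/12 independent components.
d = 5, so d^2 = 25
d^2 - 1 = 24
d^2(d^2 - 1) = 25 * 24 = 600
Divide by 12: 600 / 12 = 50

50
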